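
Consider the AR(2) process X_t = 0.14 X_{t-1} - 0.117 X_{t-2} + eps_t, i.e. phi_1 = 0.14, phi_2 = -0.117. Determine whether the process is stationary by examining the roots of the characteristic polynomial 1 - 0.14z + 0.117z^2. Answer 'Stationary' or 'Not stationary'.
\text{Stationary}

The AR(p) characteristic polynomial is P(z) = 1 - 0.14z + 0.117z^2.
Stationarity requires all roots to lie outside the unit circle, i.e. |z| > 1 for every root.
Set 1 + (-0.14) z + (0.117) z^2 = 0, i.e. a z^2 + b z + c = 0 with a = 0.117, b = -0.14, c = 1.
Discriminant D = b^2 - 4ac = (-0.14)^2 - 4*(0.117)*1 = 0.0196 - (0.468) = -0.4484.
D < 0, so the roots are the complex-conjugate pair z = (-b +/- i sqrt(-D)) / (2a) = 0.5983 +/- 2.8617i.
For a conjugate pair |z|^2 = z * conj(z) = (product of roots) = c/a = 1/(0.117) = 8.547009, so |z| = sqrt(8.547009) = 2.9235 for both roots.
Moduli of all roots: 2.9235, 2.9235.
All moduli strictly greater than 1? Yes.
Verdict: Stationary.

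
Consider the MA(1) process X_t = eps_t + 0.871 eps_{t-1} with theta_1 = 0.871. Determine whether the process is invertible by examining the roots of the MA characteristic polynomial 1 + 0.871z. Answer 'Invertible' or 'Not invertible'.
\text{Invertible}

The MA(q) characteristic polynomial is P(z) = 1 + 0.871z.
Invertibility requires all roots to lie outside the unit circle, i.e. |z| > 1 for every root.
This is linear in z: 1 + (0.871) z = 0  =>  z = -1/(0.871) = -1.148106,  |z| = 1.148106.
Moduli of all roots: 1.1481.
All moduli strictly greater than 1? Yes.
Verdict: Invertible.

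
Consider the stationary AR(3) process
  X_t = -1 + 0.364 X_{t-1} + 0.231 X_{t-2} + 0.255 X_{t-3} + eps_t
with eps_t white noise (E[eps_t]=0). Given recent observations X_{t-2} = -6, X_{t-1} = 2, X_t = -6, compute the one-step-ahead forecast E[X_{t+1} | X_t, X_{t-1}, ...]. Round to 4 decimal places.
E[X_{t+1} \mid \mathcal F_t] = -4.2520

For an AR(p) model X_t = c + sum_i phi_i X_{t-i} + eps_t, the
one-step-ahead conditional mean is
  E[X_{t+1} | X_t, ...] = c + sum_i phi_i X_{t+1-i}.
Substitute known values:
  E[X_{t+1} | ...] = -1 + (0.364) * (-6) + (0.231) * (2) + (0.255) * (-6)
                   = -4.2520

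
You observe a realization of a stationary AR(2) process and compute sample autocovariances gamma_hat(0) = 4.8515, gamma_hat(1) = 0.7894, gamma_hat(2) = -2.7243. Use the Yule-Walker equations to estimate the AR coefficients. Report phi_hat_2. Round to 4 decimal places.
\hat\phi_{2} = -0.6040

The Yule-Walker equations for an AR(p) process read, in matrix form,
  Gamma_p phi = r_p,   with   (Gamma_p)_{ij} = gamma(|i - j|),
                       (r_p)_i = gamma(i),   i,j = 1..p.
Substitute the sample gammas (Toeplitz matrix and right-hand side of size 2):
  Gamma_p = [[4.8515, 0.7894], [0.7894, 4.8515]]
  r_p     = [0.7894, -2.7243]
Written out:
  4.8515 phi_1 + 0.7894 phi_2 = 0.7894
  0.7894 phi_1 + 4.8515 phi_2 = -2.7243
Solve by Cramer's rule:
  det = gamma(0)^2 - gamma(1)^2 = (4.8515)^2 - (0.7894)^2 = 23.53705225 - 0.62315236 = 22.91389989
  phi_hat_1 = [gamma(1) gamma(0) - gamma(1) gamma(2)] / det = [(0.7894)(4.8515) - (0.7894)(-2.7243)] / 22.91389989 = 5.98033652 / 22.91389989 = 0.261
  phi_hat_2 = [gamma(0) gamma(2) - gamma(1)^2] / det = [(4.8515)(-2.7243) - (0.7894)^2] / 22.91389989 = -13.84009381 / 22.91389989 = -0.604
So phi_hat = [0.2610, -0.6040].
Therefore phi_hat_2 = -0.6040.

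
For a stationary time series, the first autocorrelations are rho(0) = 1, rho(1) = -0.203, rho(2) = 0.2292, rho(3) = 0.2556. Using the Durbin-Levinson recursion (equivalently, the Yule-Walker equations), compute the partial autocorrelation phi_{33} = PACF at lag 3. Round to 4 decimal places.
\phi_{33} = 0.3610

The PACF at lag k is phi_{kk}, the last component of the solution
to the Yule-Walker system G_k phi = r_k where
  (G_k)_{ij} = rho(|i - j|), (r_k)_i = rho(i), i,j = 1..k.
Equivalently, Durbin-Levinson gives phi_{kk} iteratively:
  phi_{11} = rho(1)
  phi_{kk} = [rho(k) - sum_{j=1..k-1} phi_{k-1,j} rho(k-j)]
            / [1 - sum_{j=1..k-1} phi_{k-1,j} rho(j)],
  phi_{k,j} = phi_{k-1,j} - phi_{kk} phi_{k-1,k-j},  j = 1..k-1.
Step k = 1:
  phi_11 = rho(1) = -0.203.
Step k = 2:
  phi_22 = [rho(2) - phi_11 rho(1)] / [1 - phi_11 rho(1)] = [0.2292 - (-0.203)(-0.203)] / [1 - (-0.203)(-0.203)]
         = 0.187991 / 0.958791 = 0.196071.
  Update: phi_21 = phi_11 - phi_22 phi_11 = -0.203 - (0.196071)(-0.203) = -0.163198.
Step k = 3:
  phi_33 = [rho(3) - phi_21 rho(2) - phi_22 rho(1)] / [1 - phi_21 rho(1) - phi_22 rho(2)]
    numerator   = 0.2556 - (-0.163198)(0.2292) - (0.196071)(-0.203) = 0.33280728
    denominator = 1 - (-0.163198)(-0.203) - (0.196071)(0.2292) = 0.92193144
  phi_33 = 0.33280728 / 0.92193144 = 0.361.
Therefore phi_{33} = 0.3610.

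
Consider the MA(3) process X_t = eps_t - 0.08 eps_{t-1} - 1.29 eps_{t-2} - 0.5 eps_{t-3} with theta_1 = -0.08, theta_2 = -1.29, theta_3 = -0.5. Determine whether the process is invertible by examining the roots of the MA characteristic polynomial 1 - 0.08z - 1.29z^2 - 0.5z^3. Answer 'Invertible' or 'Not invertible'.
\text{Not invertible}

The MA(q) characteristic polynomial is P(z) = 1 - 0.08z - 1.29z^2 - 0.5z^3.
Invertibility requires all roots to lie outside the unit circle, i.e. |z| > 1 for every root.
Degree 3: look for a simple real root z0 first, then factor out (1 - z/z0) and solve the remaining quadratic.
Testing z0 = -2: P(-2) = 1 + (-0.08)(-2) + (-1.29)(-2)^2 + (-0.5)(-2)^3
  = 1 + (0.16) + (-5.16) + (4) = 0.  So z_0 = -2 is a root, |z_0| = 2.
Divide out the factor (1 + 0.5 z) = (1 - z/z0) (since 1/z0 = -0.5):
  P(z) = (1 + 0.5 z)(1 + (-0.58) z + (-1) z^2)
  [check: z-coef -0.58 - (-0.5) = -0.08; z^2-coef -1 - (-0.5)(-0.58) = -1.29; z^3-coef -(-0.5)(-1) = -0.5.]
Remaining roots from the quadratic factor 1 + (-0.58) z + (-1) z^2:
  Set 1 + (-0.58) z + (-1) z^2 = 0, i.e. a z^2 + b z + c = 0 with a = -1, b = -0.58, c = 1.
  Discriminant D = b^2 - 4ac = (-0.58)^2 - 4*(-1)*1 = 0.3364 - (-4) = 4.3364.
  D >= 0, so the roots are real: z = (-b +/- sqrt(D)) / (2a) = (0.58 +/- 2.082402) / (-2).
    z_1 = (0.58 + 2.082402) / (-2) = -1.3312,   |z_1| = 1.3312.
    z_2 = (0.58 - 2.082402) / (-2) = 0.7512,   |z_2| = 0.7512.
Moduli of all roots: 2.0000, 1.3312, 0.7512.
All moduli strictly greater than 1? No.
Verdict: Not invertible.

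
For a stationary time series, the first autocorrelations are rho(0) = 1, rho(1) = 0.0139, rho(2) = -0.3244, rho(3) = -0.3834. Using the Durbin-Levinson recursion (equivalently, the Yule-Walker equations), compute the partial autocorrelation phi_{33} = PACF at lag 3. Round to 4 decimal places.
\phi_{33} = -0.4169

The PACF at lag k is phi_{kk}, the last component of the solution
to the Yule-Walker system G_k phi = r_k where
  (G_k)_{ij} = rho(|i - j|), (r_k)_i = rho(i), i,j = 1..k.
Equivalently, Durbin-Levinson gives phi_{kk} iteratively:
  phi_{11} = rho(1)
  phi_{kk} = [rho(k) - sum_{j=1..k-1} phi_{k-1,j} rho(k-j)]
            / [1 - sum_{j=1..k-1} phi_{k-1,j} rho(j)],
  phi_{k,j} = phi_{k-1,j} - phi_{kk} phi_{k-1,k-j},  j = 1..k-1.
Step k = 1:
  phi_11 = rho(1) = 0.0139.
Step k = 2:
  phi_22 = [rho(2) - phi_11 rho(1)] / [1 - phi_11 rho(1)] = [-0.3244 - (0.0139)(0.0139)] / [1 - (0.0139)(0.0139)]
         = -0.32459321 / 0.99980679 = -0.324656.
  Update: phi_21 = phi_11 - phi_22 phi_11 = 0.0139 - (-0.324656)(0.0139) = 0.018413.
Step k = 3:
  phi_33 = [rho(3) - phi_21 rho(2) - phi_22 rho(1)] / [1 - phi_21 rho(1) - phi_22 rho(2)]
    numerator   = -0.3834 - (0.018413)(-0.3244) - (-0.324656)(0.0139) = -0.3729142
    denominator = 1 - (0.018413)(0.0139) - (-0.324656)(-0.3244) = 0.89442568
  phi_33 = -0.3729142 / 0.89442568 = -0.4169.
Therefore phi_{33} = -0.4169.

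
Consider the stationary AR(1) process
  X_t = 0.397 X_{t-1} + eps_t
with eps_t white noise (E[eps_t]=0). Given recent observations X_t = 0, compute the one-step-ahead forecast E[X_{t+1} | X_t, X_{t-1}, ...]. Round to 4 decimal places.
E[X_{t+1} \mid \mathcal F_t] = 0.0000

For an AR(p) model X_t = c + sum_i phi_i X_{t-i} + eps_t, the
one-step-ahead conditional mean is
  E[X_{t+1} | X_t, ...] = c + sum_i phi_i X_{t+1-i}.
Substitute known values:
  E[X_{t+1} | ...] = (0.397) * (0)
                   = 0.0000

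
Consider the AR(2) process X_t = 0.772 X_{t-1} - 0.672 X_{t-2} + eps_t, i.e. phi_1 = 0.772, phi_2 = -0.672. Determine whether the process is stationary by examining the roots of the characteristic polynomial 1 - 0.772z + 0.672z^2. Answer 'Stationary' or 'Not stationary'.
\text{Stationary}

The AR(p) characteristic polynomial is P(z) = 1 - 0.772z + 0.672z^2.
Stationarity requires all roots to lie outside the unit circle, i.e. |z| > 1 for every root.
Set 1 + (-0.772) z + (0.672) z^2 = 0, i.e. a z^2 + b z + c = 0 with a = 0.672, b = -0.772, c = 1.
Discriminant D = b^2 - 4ac = (-0.772)^2 - 4*(0.672)*1 = 0.595984 - (2.688) = -2.092016.
D < 0, so the roots are the complex-conjugate pair z = (-b +/- i sqrt(-D)) / (2a) = 0.5744 +/- 1.0762i.
For a conjugate pair |z|^2 = z * conj(z) = (product of roots) = c/a = 1/(0.672) = 1.488095, so |z| = sqrt(1.488095) = 1.2199 for both roots.
Moduli of all roots: 1.2199, 1.2199.
All moduli strictly greater than 1? Yes.
Verdict: Stationary.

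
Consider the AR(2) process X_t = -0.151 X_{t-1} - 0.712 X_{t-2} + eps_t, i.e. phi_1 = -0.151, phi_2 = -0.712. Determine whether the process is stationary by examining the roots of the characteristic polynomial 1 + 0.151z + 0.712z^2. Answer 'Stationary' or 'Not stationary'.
\text{Stationary}

The AR(p) characteristic polynomial is P(z) = 1 + 0.151z + 0.712z^2.
Stationarity requires all roots to lie outside the unit circle, i.e. |z| > 1 for every root.
Set 1 + (0.151) z + (0.712) z^2 = 0, i.e. a z^2 + b z + c = 0 with a = 0.712, b = 0.151, c = 1.
Discriminant D = b^2 - 4ac = (0.151)^2 - 4*(0.712)*1 = 0.022801 - (2.848) = -2.825199.
D < 0, so the roots are the complex-conjugate pair z = (-b +/- i sqrt(-D)) / (2a) = -0.106 +/- 1.1804i.
For a conjugate pair |z|^2 = z * conj(z) = (product of roots) = c/a = 1/(0.712) = 1.404494, so |z| = sqrt(1.404494) = 1.1851 for both roots.
Moduli of all roots: 1.1851, 1.1851.
All moduli strictly greater than 1? Yes.
Verdict: Stationary.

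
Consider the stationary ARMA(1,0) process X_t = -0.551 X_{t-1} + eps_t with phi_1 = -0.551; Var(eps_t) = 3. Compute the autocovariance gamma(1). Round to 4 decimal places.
\gamma(1) = -2.3736

Multiply the model equation by X_{t-k} and take expectations. With theta_0 = psi_0 = 1 and psi_j the MA(infinity) weights, this gives
  gamma(k) - sum_i phi_i gamma(k-i) = c_k,
  c_k = sigma^2 * sum_{j=k..q} theta_j psi_{j-k}   (c_k = 0 for k > q),
using gamma(-m) = gamma(m).
Pure AR (q = 0): c_0 = sigma^2 = 3, c_k = 0 for k >= 1.
Equations for k = 0 and k = 1 (AR order 1):
  gamma(0) = phi_1 gamma(1) + c_0
  gamma(1) = phi_1 gamma(0) + c_1
Substituting the second into the first: gamma(0) (1 - phi_1^2) = c_0 + phi_1 c_1, so
  gamma(0) = c_0 / (1 - phi_1^2) = 3 / (1 - (-0.551)^2) = 3 / 0.696399 = 4.307875.
  gamma(1) = phi_1 gamma(0) = (-0.551)(4.307875) = -2.373639.
Therefore gamma(1) = -2.3736 (to 4 decimal places).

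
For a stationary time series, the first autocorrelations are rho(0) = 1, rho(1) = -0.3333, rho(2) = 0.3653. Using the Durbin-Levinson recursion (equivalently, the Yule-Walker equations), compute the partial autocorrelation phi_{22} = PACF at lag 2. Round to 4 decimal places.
\phi_{22} = 0.2860

The PACF at lag k is phi_{kk}, the last component of the solution
to the Yule-Walker system G_k phi = r_k where
  (G_k)_{ij} = rho(|i - j|), (r_k)_i = rho(i), i,j = 1..k.
Equivalently, Durbin-Levinson gives phi_{kk} iteratively:
  phi_{11} = rho(1)
  phi_{kk} = [rho(k) - sum_{j=1..k-1} phi_{k-1,j} rho(k-j)]
            / [1 - sum_{j=1..k-1} phi_{k-1,j} rho(j)],
  phi_{k,j} = phi_{k-1,j} - phi_{kk} phi_{k-1,k-j},  j = 1..k-1.
Step k = 1:
  phi_11 = rho(1) = -0.3333.
Step k = 2:
  phi_22 = [rho(2) - phi_11 rho(1)] / [1 - phi_11 rho(1)] = [0.3653 - (-0.3333)(-0.3333)] / [1 - (-0.3333)(-0.3333)]
         = 0.25421111 / 0.88891111 = 0.286.
Therefore phi_{22} = 0.2860.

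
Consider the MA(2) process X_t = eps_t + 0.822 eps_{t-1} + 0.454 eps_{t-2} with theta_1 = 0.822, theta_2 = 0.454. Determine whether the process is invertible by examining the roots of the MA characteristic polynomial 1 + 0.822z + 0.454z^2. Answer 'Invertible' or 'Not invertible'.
\text{Invertible}

The MA(q) characteristic polynomial is P(z) = 1 + 0.822z + 0.454z^2.
Invertibility requires all roots to lie outside the unit circle, i.e. |z| > 1 for every root.
Set 1 + (0.822) z + (0.454) z^2 = 0, i.e. a z^2 + b z + c = 0 with a = 0.454, b = 0.822, c = 1.
Discriminant D = b^2 - 4ac = (0.822)^2 - 4*(0.454)*1 = 0.675684 - (1.816) = -1.140316.
D < 0, so the roots are the complex-conjugate pair z = (-b +/- i sqrt(-D)) / (2a) = -0.9053 +/- 1.1761i.
For a conjugate pair |z|^2 = z * conj(z) = (product of roots) = c/a = 1/(0.454) = 2.202643, so |z| = sqrt(2.202643) = 1.4841 for both roots.
Moduli of all roots: 1.4841, 1.4841.
All moduli strictly greater than 1? Yes.
Verdict: Invertible.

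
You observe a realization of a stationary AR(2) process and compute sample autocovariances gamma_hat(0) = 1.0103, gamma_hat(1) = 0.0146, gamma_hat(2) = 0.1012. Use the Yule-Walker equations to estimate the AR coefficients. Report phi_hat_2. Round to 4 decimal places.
\hat\phi_{2} = 0.1000

The Yule-Walker equations for an AR(p) process read, in matrix form,
  Gamma_p phi = r_p,   with   (Gamma_p)_{ij} = gamma(|i - j|),
                       (r_p)_i = gamma(i),   i,j = 1..p.
Substitute the sample gammas (Toeplitz matrix and right-hand side of size 2):
  Gamma_p = [[1.0103, 0.0146], [0.0146, 1.0103]]
  r_p     = [0.0146, 0.1012]
Written out:
  1.0103 phi_1 + 0.0146 phi_2 = 0.0146
  0.0146 phi_1 + 1.0103 phi_2 = 0.1012
Solve by Cramer's rule:
  det = gamma(0)^2 - gamma(1)^2 = (1.0103)^2 - (0.0146)^2 = 1.02070609 - 0.00021316 = 1.02049293
  phi_hat_1 = [gamma(1) gamma(0) - gamma(1) gamma(2)] / det = [(0.0146)(1.0103) - (0.0146)(0.1012)] / 1.02049293 = 0.01327286 / 1.02049293 = 0.013
  phi_hat_2 = [gamma(0) gamma(2) - gamma(1)^2] / det = [(1.0103)(0.1012) - (0.0146)^2] / 1.02049293 = 0.1020292 / 1.02049293 = 0.1
So phi_hat = [0.0130, 0.1000].
Therefore phi_hat_2 = 0.1000.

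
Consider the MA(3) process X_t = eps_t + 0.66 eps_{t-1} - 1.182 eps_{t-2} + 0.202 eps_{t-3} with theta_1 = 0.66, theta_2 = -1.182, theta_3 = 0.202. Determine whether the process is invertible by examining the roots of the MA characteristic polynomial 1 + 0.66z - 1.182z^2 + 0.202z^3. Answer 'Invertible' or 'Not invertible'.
\text{Not invertible}

The MA(q) characteristic polynomial is P(z) = 1 + 0.66z - 1.182z^2 + 0.202z^3.
Invertibility requires all roots to lie outside the unit circle, i.e. |z| > 1 for every root.
Degree 3: look for a simple real root z0 first, then factor out (1 - z/z0) and solve the remaining quadratic.
Testing z0 = 5: P(5) = 1 + (0.66)(5) + (-1.182)(5)^2 + (0.202)(5)^3
  = 1 + (3.3) + (-29.55) + (25.25) = 0.  So z_0 = 5 is a root, |z_0| = 5.
Divide out the factor (1 - 0.2 z) = (1 - z/z0) (since 1/z0 = 0.2):
  P(z) = (1 - 0.2 z)(1 + (0.86) z + (-1.01) z^2)
  [check: z-coef 0.86 - (0.2) = 0.66; z^2-coef -1.01 - (0.2)(0.86) = -1.182; z^3-coef -(0.2)(-1.01) = 0.202.]
Remaining roots from the quadratic factor 1 + (0.86) z + (-1.01) z^2:
  Set 1 + (0.86) z + (-1.01) z^2 = 0, i.e. a z^2 + b z + c = 0 with a = -1.01, b = 0.86, c = 1.
  Discriminant D = b^2 - 4ac = (0.86)^2 - 4*(-1.01)*1 = 0.7396 - (-4.04) = 4.7796.
  D >= 0, so the roots are real: z = (-b +/- sqrt(D)) / (2a) = (-0.86 +/- 2.18623) / (-2.02).
    z_1 = (-0.86 + 2.18623) / (-2.02) = -0.6565,   |z_1| = 0.6565.
    z_2 = (-0.86 - 2.18623) / (-2.02) = 1.508,   |z_2| = 1.508.
Moduli of all roots: 5.0000, 0.6565, 1.5080.
All moduli strictly greater than 1? No.
Verdict: Not invertible.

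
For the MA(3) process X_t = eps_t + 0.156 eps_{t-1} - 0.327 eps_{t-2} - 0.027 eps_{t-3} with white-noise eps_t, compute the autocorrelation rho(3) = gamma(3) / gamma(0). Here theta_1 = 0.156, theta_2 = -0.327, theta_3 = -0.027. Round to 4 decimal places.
\rho(3) = -0.0239

For an MA(q) process with theta_0 = 1, the autocovariance is
  gamma(k) = sigma^2 * sum_{i=0..q-k} theta_i * theta_{i+k},
and rho(k) = gamma(k) / gamma(0). Sigma^2 cancels.
  numerator   = (1)*(-0.027) = -0.027.
  denominator = (1)^2 + (0.156)^2 + (-0.327)^2 + (-0.027)^2 = 1.131994.
  rho(3) = -0.027 / 1.131994 = -0.0239.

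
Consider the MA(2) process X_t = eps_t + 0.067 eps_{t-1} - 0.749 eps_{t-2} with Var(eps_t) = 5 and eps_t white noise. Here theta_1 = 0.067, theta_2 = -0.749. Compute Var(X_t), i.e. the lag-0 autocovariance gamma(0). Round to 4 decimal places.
\gamma(0) = 7.8275

For an MA(q) process X_t = eps_t + sum_i theta_i eps_{t-i} with
Var(eps_t) = sigma^2, the variance is
  gamma(0) = sigma^2 * (1 + sum_i theta_i^2).
  sum_i theta_i^2 = (0.067)^2 + (-0.749)^2 = 0.004489 + 0.561001 = 0.56549.
  gamma(0) = 5 * (1 + 0.56549) = 5 * 1.56549 = 7.82745, which rounds to 7.8275.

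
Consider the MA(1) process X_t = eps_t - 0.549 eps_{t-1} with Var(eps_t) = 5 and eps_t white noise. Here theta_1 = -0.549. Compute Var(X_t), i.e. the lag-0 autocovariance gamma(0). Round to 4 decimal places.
\gamma(0) = 6.5070

For an MA(q) process X_t = eps_t + sum_i theta_i eps_{t-i} with
Var(eps_t) = sigma^2, the variance is
  gamma(0) = sigma^2 * (1 + sum_i theta_i^2).
  sum_i theta_i^2 = (-0.549)^2 = 0.301401.
  gamma(0) = 5 * (1 + 0.301401) = 5 * 1.301401 = 6.507005, which rounds to 6.5070.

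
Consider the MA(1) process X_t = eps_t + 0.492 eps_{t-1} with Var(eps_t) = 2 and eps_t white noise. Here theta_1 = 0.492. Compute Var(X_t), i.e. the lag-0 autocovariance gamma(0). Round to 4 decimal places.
\gamma(0) = 2.4841

For an MA(q) process X_t = eps_t + sum_i theta_i eps_{t-i} with
Var(eps_t) = sigma^2, the variance is
  gamma(0) = sigma^2 * (1 + sum_i theta_i^2).
  sum_i theta_i^2 = (0.492)^2 = 0.242064.
  gamma(0) = 2 * (1 + 0.242064) = 2 * 1.242064 = 2.484128, which rounds to 2.4841.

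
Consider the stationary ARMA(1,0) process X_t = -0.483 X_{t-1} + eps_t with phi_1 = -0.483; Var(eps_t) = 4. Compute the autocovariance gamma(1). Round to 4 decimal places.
\gamma(1) = -2.5199

Multiply the model equation by X_{t-k} and take expectations. With theta_0 = psi_0 = 1 and psi_j the MA(infinity) weights, this gives
  gamma(k) - sum_i phi_i gamma(k-i) = c_k,
  c_k = sigma^2 * sum_{j=k..q} theta_j psi_{j-k}   (c_k = 0 for k > q),
using gamma(-m) = gamma(m).
Pure AR (q = 0): c_0 = sigma^2 = 4, c_k = 0 for k >= 1.
Equations for k = 0 and k = 1 (AR order 1):
  gamma(0) = phi_1 gamma(1) + c_0
  gamma(1) = phi_1 gamma(0) + c_1
Substituting the second into the first: gamma(0) (1 - phi_1^2) = c_0 + phi_1 c_1, so
  gamma(0) = c_0 / (1 - phi_1^2) = 4 / (1 - (-0.483)^2) = 4 / 0.766711 = 5.21709.
  gamma(1) = phi_1 gamma(0) = (-0.483)(5.21709) = -2.519854.
Therefore gamma(1) = -2.5199 (to 4 decimal places).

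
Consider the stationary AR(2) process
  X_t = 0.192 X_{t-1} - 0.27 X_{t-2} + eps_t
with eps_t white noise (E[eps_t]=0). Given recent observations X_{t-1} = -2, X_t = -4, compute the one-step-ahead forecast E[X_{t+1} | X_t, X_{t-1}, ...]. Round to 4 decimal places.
E[X_{t+1} \mid \mathcal F_t] = -0.2280

For an AR(p) model X_t = c + sum_i phi_i X_{t-i} + eps_t, the
one-step-ahead conditional mean is
  E[X_{t+1} | X_t, ...] = c + sum_i phi_i X_{t+1-i}.
Substitute known values:
  E[X_{t+1} | ...] = (0.192) * (-4) + (-0.27) * (-2)
                   = -0.2280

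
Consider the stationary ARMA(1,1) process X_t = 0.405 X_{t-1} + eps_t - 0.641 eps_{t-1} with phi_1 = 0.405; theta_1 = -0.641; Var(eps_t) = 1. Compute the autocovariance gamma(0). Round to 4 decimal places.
\gamma(0) = 1.0666

Multiply the model equation by X_{t-k} and take expectations. With theta_0 = psi_0 = 1 and psi_j the MA(infinity) weights, this gives
  gamma(k) - sum_i phi_i gamma(k-i) = c_k,
  c_k = sigma^2 * sum_{j=k..q} theta_j psi_{j-k}   (c_k = 0 for k > q),
using gamma(-m) = gamma(m).
psi-weights needed (psi_j = theta_j + sum_i phi_i psi_{j-i}):
  psi_1 = theta_1 + phi_1 = -0.641 + (0.405) = -0.236
Right-hand sides:
  c_0 = sigma^2 (1 + theta_1 psi_1) = 1 * (1 + (-0.641)(-0.236)) = 1 * 1.151276 = 1.151276
  c_1 = sigma^2 theta_1 = 1 * (-0.641) = -0.641
  c_2 = 0
Equations for k = 0 and k = 1 (AR order 1):
  gamma(0) = phi_1 gamma(1) + c_0
  gamma(1) = phi_1 gamma(0) + c_1
Substituting the second into the first: gamma(0) (1 - phi_1^2) = c_0 + phi_1 c_1, so
  gamma(0) = (c_0 + phi_1 c_1) / (1 - phi_1^2) = (1.151276 + (0.405)(-0.641)) / (1 - (0.405)^2) = 0.891671 / 0.835975 = 1.066624.
Therefore gamma(0) = 1.0666 (to 4 decimal places).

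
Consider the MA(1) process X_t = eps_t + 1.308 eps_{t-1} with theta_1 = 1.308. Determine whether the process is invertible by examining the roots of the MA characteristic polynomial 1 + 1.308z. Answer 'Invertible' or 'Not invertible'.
\text{Not invertible}

The MA(q) characteristic polynomial is P(z) = 1 + 1.308z.
Invertibility requires all roots to lie outside the unit circle, i.e. |z| > 1 for every root.
This is linear in z: 1 + (1.308) z = 0  =>  z = -1/(1.308) = -0.764526,  |z| = 0.764526.
Moduli of all roots: 0.7645.
All moduli strictly greater than 1? No.
Verdict: Not invertible.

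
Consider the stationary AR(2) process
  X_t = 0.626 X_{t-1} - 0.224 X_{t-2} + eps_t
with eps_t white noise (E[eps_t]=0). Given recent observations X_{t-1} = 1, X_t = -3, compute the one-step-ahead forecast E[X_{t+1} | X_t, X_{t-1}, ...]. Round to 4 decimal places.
E[X_{t+1} \mid \mathcal F_t] = -2.1020

For an AR(p) model X_t = c + sum_i phi_i X_{t-i} + eps_t, the
one-step-ahead conditional mean is
  E[X_{t+1} | X_t, ...] = c + sum_i phi_i X_{t+1-i}.
Substitute known values:
  E[X_{t+1} | ...] = (0.626) * (-3) + (-0.224) * (1)
                   = -2.1020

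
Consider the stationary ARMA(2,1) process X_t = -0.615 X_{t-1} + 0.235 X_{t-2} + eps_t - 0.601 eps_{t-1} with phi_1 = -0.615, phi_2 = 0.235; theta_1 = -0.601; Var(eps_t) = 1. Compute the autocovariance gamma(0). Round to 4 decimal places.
\gamma(0) = 6.9649

Multiply the model equation by X_{t-k} and take expectations. With theta_0 = psi_0 = 1 and psi_j the MA(infinity) weights, this gives
  gamma(k) - sum_i phi_i gamma(k-i) = c_k,
  c_k = sigma^2 * sum_{j=k..q} theta_j psi_{j-k}   (c_k = 0 for k > q),
using gamma(-m) = gamma(m).
psi-weights needed (psi_j = theta_j + sum_i phi_i psi_{j-i}):
  psi_1 = theta_1 + phi_1 = -0.601 + (-0.615) = -1.216
Right-hand sides:
  c_0 = sigma^2 (1 + theta_1 psi_1) = 1 * (1 + (-0.601)(-1.216)) = 1 * 1.730816 = 1.730816
  c_1 = sigma^2 theta_1 = 1 * (-0.601) = -0.601
  c_2 = 0
Equations for k = 0, 1, 2 (AR order 2, c_2 = 0):
  (E0) gamma(0) = phi_1 gamma(1) + phi_2 gamma(2) + c_0
  (E1) gamma(1) = phi_1 gamma(0) + phi_2 gamma(1) + c_1
  (E2) gamma(2) = phi_1 gamma(1) + phi_2 gamma(0)
From (E1): gamma(1) = A gamma(0) + B with
  A = phi_1 / (1 - phi_2) = -0.615 / 0.765 = -0.803922,   B = c_1 / (1 - phi_2) = -0.601 / 0.765 = -0.785621.
Insert (E2) into (E0): gamma(0) (1 - phi_2^2) = phi_1 (1 + phi_2) gamma(1) + c_0.
  phi_1 (1 + phi_2) = (-0.615)(1.235) = -0.759525,   1 - phi_2^2 = 0.944775.
Replace gamma(1) by A gamma(0) + B and collect gamma(0):
  gamma(0) [0.944775 - (-0.759525)(-0.803922)] = (-0.759525)(-0.785621) + 1.730816
  gamma(0) * 0.334176 = 2.327515
  gamma(0) = 2.327515 / 0.334176 = 6.964927.
Therefore gamma(0) = 6.9649 (to 4 decimal places).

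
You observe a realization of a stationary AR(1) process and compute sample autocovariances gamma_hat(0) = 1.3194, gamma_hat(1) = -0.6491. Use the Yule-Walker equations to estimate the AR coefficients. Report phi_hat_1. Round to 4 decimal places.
\hat\phi_{1} = -0.4920

The Yule-Walker equations for an AR(p) process read, in matrix form,
  Gamma_p phi = r_p,   with   (Gamma_p)_{ij} = gamma(|i - j|),
                       (r_p)_i = gamma(i),   i,j = 1..p.
Substitute the sample gammas (Toeplitz matrix and right-hand side of size 1):
  Gamma_p = [[1.3194]]
  r_p     = [-0.6491]
With p = 1 this is the single equation gamma(0) phi_1 = gamma(1):
  phi_hat_1 = gamma(1) / gamma(0) = -0.6491 / 1.3194 = -0.4920.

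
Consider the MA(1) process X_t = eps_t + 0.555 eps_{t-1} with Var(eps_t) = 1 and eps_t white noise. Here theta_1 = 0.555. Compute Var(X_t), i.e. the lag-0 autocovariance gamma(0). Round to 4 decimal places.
\gamma(0) = 1.3080

For an MA(q) process X_t = eps_t + sum_i theta_i eps_{t-i} with
Var(eps_t) = sigma^2, the variance is
  gamma(0) = sigma^2 * (1 + sum_i theta_i^2).
  sum_i theta_i^2 = (0.555)^2 = 0.308025.
  gamma(0) = 1 * (1 + 0.308025) = 1 * 1.308025 = 1.308025, which rounds to 1.3080.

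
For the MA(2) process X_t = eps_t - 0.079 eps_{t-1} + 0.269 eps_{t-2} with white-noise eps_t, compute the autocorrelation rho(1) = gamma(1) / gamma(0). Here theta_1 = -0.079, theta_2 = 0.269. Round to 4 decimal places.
\rho(1) = -0.0929

For an MA(q) process with theta_0 = 1, the autocovariance is
  gamma(k) = sigma^2 * sum_{i=0..q-k} theta_i * theta_{i+k},
and rho(k) = gamma(k) / gamma(0). Sigma^2 cancels.
  numerator   = (1)*(-0.079) + (-0.079)*(0.269) = -0.100251.
  denominator = (1)^2 + (-0.079)^2 + (0.269)^2 = 1.078602.
  rho(1) = -0.100251 / 1.078602 = -0.0929.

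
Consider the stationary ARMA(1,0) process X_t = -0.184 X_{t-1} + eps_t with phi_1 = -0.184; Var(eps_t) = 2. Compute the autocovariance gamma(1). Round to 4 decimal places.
\gamma(1) = -0.3809

Multiply the model equation by X_{t-k} and take expectations. With theta_0 = psi_0 = 1 and psi_j the MA(infinity) weights, this gives
  gamma(k) - sum_i phi_i gamma(k-i) = c_k,
  c_k = sigma^2 * sum_{j=k..q} theta_j psi_{j-k}   (c_k = 0 for k > q),
using gamma(-m) = gamma(m).
Pure AR (q = 0): c_0 = sigma^2 = 2, c_k = 0 for k >= 1.
Equations for k = 0 and k = 1 (AR order 1):
  gamma(0) = phi_1 gamma(1) + c_0
  gamma(1) = phi_1 gamma(0) + c_1
Substituting the second into the first: gamma(0) (1 - phi_1^2) = c_0 + phi_1 c_1, so
  gamma(0) = c_0 / (1 - phi_1^2) = 2 / (1 - (-0.184)^2) = 2 / 0.966144 = 2.070085.
  gamma(1) = phi_1 gamma(0) = (-0.184)(2.070085) = -0.380896.
Therefore gamma(1) = -0.3809 (to 4 decimal places).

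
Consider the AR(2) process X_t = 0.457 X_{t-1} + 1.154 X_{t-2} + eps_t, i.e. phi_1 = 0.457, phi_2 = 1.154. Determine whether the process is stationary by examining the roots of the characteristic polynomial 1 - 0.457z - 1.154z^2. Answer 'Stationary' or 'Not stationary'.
\text{Not stationary}

The AR(p) characteristic polynomial is P(z) = 1 - 0.457z - 1.154z^2.
Stationarity requires all roots to lie outside the unit circle, i.e. |z| > 1 for every root.
Set 1 + (-0.457) z + (-1.154) z^2 = 0, i.e. a z^2 + b z + c = 0 with a = -1.154, b = -0.457, c = 1.
Discriminant D = b^2 - 4ac = (-0.457)^2 - 4*(-1.154)*1 = 0.208849 - (-4.616) = 4.824849.
D >= 0, so the roots are real: z = (-b +/- sqrt(D)) / (2a) = (0.457 +/- 2.196554) / (-2.308).
  z_1 = (0.457 + 2.196554) / (-2.308) = -1.1497,   |z_1| = 1.1497.
  z_2 = (0.457 - 2.196554) / (-2.308) = 0.7537,   |z_2| = 0.7537.
Moduli of all roots: 1.1497, 0.7537.
All moduli strictly greater than 1? No.
Verdict: Not stationary.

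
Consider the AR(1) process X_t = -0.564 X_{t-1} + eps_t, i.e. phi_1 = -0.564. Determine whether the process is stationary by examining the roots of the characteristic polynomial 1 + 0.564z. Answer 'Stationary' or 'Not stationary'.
\text{Stationary}

The AR(p) characteristic polynomial is P(z) = 1 + 0.564z.
Stationarity requires all roots to lie outside the unit circle, i.e. |z| > 1 for every root.
This is linear in z: 1 + (0.564) z = 0  =>  z = -1/(0.564) = -1.77305,  |z| = 1.77305.
Moduli of all roots: 1.7730.
All moduli strictly greater than 1? Yes.
Verdict: Stationary.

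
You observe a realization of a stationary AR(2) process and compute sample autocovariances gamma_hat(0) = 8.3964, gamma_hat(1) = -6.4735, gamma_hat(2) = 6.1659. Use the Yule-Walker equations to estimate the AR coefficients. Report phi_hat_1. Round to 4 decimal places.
\hat\phi_{1} = -0.5050

The Yule-Walker equations for an AR(p) process read, in matrix form,
  Gamma_p phi = r_p,   with   (Gamma_p)_{ij} = gamma(|i - j|),
                       (r_p)_i = gamma(i),   i,j = 1..p.
Substitute the sample gammas (Toeplitz matrix and right-hand side of size 2):
  Gamma_p = [[8.3964, -6.4735], [-6.4735, 8.3964]]
  r_p     = [-6.4735, 6.1659]
Written out:
  8.3964 phi_1 - 6.4735 phi_2 = -6.4735
  -6.4735 phi_1 + 8.3964 phi_2 = 6.1659
Solve by Cramer's rule:
  det = gamma(0)^2 - gamma(1)^2 = (8.3964)^2 - (-6.4735)^2 = 70.49953296 - 41.90620225 = 28.59333071
  phi_hat_1 = [gamma(1) gamma(0) - gamma(1) gamma(2)] / det = [(-6.4735)(8.3964) - (-6.4735)(6.1659)] / 28.59333071 = -14.43914175 / 28.59333071 = -0.505
  phi_hat_2 = [gamma(0) gamma(2) - gamma(1)^2] / det = [(8.3964)(6.1659) - (-6.4735)^2] / 28.59333071 = 9.86516051 / 28.59333071 = 0.345
So phi_hat = [-0.5050, 0.3450].
Therefore phi_hat_1 = -0.5050.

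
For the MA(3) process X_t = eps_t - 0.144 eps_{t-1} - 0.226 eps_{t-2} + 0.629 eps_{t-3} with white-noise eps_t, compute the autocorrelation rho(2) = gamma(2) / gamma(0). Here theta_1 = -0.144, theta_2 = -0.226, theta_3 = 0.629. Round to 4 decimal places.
\rho(2) = -0.2157

For an MA(q) process with theta_0 = 1, the autocovariance is
  gamma(k) = sigma^2 * sum_{i=0..q-k} theta_i * theta_{i+k},
and rho(k) = gamma(k) / gamma(0). Sigma^2 cancels.
  numerator   = (1)*(-0.226) + (-0.144)*(0.629) = -0.316576.
  denominator = (1)^2 + (-0.144)^2 + (-0.226)^2 + (0.629)^2 = 1.467453.
  rho(2) = -0.316576 / 1.467453 = -0.2157.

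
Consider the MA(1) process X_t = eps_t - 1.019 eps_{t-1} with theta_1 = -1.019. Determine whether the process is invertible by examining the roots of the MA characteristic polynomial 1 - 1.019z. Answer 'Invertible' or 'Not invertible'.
\text{Not invertible}

The MA(q) characteristic polynomial is P(z) = 1 - 1.019z.
Invertibility requires all roots to lie outside the unit circle, i.e. |z| > 1 for every root.
This is linear in z: 1 + (-1.019) z = 0  =>  z = -1/(-1.019) = 0.981354,  |z| = 0.981354.
Moduli of all roots: 0.9814.
All moduli strictly greater than 1? No.
Verdict: Not invertible.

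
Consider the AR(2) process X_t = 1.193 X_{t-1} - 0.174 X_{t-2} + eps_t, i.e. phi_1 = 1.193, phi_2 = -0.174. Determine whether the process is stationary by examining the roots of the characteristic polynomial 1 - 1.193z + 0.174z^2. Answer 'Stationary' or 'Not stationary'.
\text{Not stationary}

The AR(p) characteristic polynomial is P(z) = 1 - 1.193z + 0.174z^2.
Stationarity requires all roots to lie outside the unit circle, i.e. |z| > 1 for every root.
Set 1 + (-1.193) z + (0.174) z^2 = 0, i.e. a z^2 + b z + c = 0 with a = 0.174, b = -1.193, c = 1.
Discriminant D = b^2 - 4ac = (-1.193)^2 - 4*(0.174)*1 = 1.423249 - (0.696) = 0.727249.
D >= 0, so the roots are real: z = (-b +/- sqrt(D)) / (2a) = (1.193 +/- 0.852789) / (0.348).
  z_1 = (1.193 + 0.852789) / (0.348) = 5.8787,   |z_1| = 5.8787.
  z_2 = (1.193 - 0.852789) / (0.348) = 0.9776,   |z_2| = 0.9776.
Moduli of all roots: 5.8787, 0.9776.
All moduli strictly greater than 1? No.
Verdict: Not stationary.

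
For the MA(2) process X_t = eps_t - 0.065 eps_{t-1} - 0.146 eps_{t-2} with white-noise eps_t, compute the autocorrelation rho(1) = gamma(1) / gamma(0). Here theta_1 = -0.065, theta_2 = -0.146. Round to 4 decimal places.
\rho(1) = -0.0541

For an MA(q) process with theta_0 = 1, the autocovariance is
  gamma(k) = sigma^2 * sum_{i=0..q-k} theta_i * theta_{i+k},
and rho(k) = gamma(k) / gamma(0). Sigma^2 cancels.
  numerator   = (1)*(-0.065) + (-0.065)*(-0.146) = -0.05551.
  denominator = (1)^2 + (-0.065)^2 + (-0.146)^2 = 1.025541.
  rho(1) = -0.05551 / 1.025541 = -0.0541.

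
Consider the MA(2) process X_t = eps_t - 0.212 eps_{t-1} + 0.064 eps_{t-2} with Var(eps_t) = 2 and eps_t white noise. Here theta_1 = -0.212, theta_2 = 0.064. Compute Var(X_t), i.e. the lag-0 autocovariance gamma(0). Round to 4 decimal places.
\gamma(0) = 2.0981

For an MA(q) process X_t = eps_t + sum_i theta_i eps_{t-i} with
Var(eps_t) = sigma^2, the variance is
  gamma(0) = sigma^2 * (1 + sum_i theta_i^2).
  sum_i theta_i^2 = (-0.212)^2 + (0.064)^2 = 0.044944 + 0.004096 = 0.04904.
  gamma(0) = 2 * (1 + 0.04904) = 2 * 1.04904 = 2.09808, which rounds to 2.0981.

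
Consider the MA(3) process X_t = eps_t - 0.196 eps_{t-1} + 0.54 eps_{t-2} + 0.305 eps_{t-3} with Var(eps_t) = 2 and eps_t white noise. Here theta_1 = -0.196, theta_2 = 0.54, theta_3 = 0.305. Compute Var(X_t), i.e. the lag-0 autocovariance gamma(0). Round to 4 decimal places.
\gamma(0) = 2.8461

For an MA(q) process X_t = eps_t + sum_i theta_i eps_{t-i} with
Var(eps_t) = sigma^2, the variance is
  gamma(0) = sigma^2 * (1 + sum_i theta_i^2).
  sum_i theta_i^2 = (-0.196)^2 + (0.54)^2 + (0.305)^2 = 0.038416 + 0.2916 + 0.093025 = 0.423041.
  gamma(0) = 2 * (1 + 0.423041) = 2 * 1.423041 = 2.846082, which rounds to 2.8461.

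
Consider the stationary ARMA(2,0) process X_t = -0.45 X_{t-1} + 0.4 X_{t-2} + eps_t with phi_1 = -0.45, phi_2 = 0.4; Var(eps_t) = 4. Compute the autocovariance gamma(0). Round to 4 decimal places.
\gamma(0) = 10.8844

Multiply the model equation by X_{t-k} and take expectations. With theta_0 = psi_0 = 1 and psi_j the MA(infinity) weights, this gives
  gamma(k) - sum_i phi_i gamma(k-i) = c_k,
  c_k = sigma^2 * sum_{j=k..q} theta_j psi_{j-k}   (c_k = 0 for k > q),
using gamma(-m) = gamma(m).
Pure AR (q = 0): c_0 = sigma^2 = 4, c_k = 0 for k >= 1.
Equations for k = 0, 1, 2 (AR order 2, c_2 = 0):
  (E0) gamma(0) = phi_1 gamma(1) + phi_2 gamma(2) + c_0
  (E1) gamma(1) = phi_1 gamma(0) + phi_2 gamma(1) + c_1
  (E2) gamma(2) = phi_1 gamma(1) + phi_2 gamma(0)
From (E1): gamma(1) = A gamma(0) + B with
  A = phi_1 / (1 - phi_2) = -0.45 / 0.6 = -0.75,   B = c_1 / (1 - phi_2) = 0 / 0.6 = 0.
Insert (E2) into (E0): gamma(0) (1 - phi_2^2) = phi_1 (1 + phi_2) gamma(1) + c_0.
  phi_1 (1 + phi_2) = (-0.45)(1.4) = -0.63,   1 - phi_2^2 = 0.84.
Replace gamma(1) by A gamma(0) + B and collect gamma(0):
  gamma(0) [0.84 - (-0.63)(-0.75)] = c_0 = 4
  gamma(0) * 0.3675 = 4
  gamma(0) = 4 / 0.3675 = 10.884354.
Therefore gamma(0) = 10.8844 (to 4 decimal places).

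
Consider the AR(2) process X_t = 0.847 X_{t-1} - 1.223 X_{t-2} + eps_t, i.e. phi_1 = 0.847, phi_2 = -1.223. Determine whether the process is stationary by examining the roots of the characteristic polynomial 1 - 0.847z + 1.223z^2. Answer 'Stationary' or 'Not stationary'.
\text{Not stationary}

The AR(p) characteristic polynomial is P(z) = 1 - 0.847z + 1.223z^2.
Stationarity requires all roots to lie outside the unit circle, i.e. |z| > 1 for every root.
Set 1 + (-0.847) z + (1.223) z^2 = 0, i.e. a z^2 + b z + c = 0 with a = 1.223, b = -0.847, c = 1.
Discriminant D = b^2 - 4ac = (-0.847)^2 - 4*(1.223)*1 = 0.717409 - (4.892) = -4.174591.
D < 0, so the roots are the complex-conjugate pair z = (-b +/- i sqrt(-D)) / (2a) = 0.3463 +/- 0.8353i.
For a conjugate pair |z|^2 = z * conj(z) = (product of roots) = c/a = 1/(1.223) = 0.817661, so |z| = sqrt(0.817661) = 0.9042 for both roots.
Moduli of all roots: 0.9042, 0.9042.
All moduli strictly greater than 1? No.
Verdict: Not stationary.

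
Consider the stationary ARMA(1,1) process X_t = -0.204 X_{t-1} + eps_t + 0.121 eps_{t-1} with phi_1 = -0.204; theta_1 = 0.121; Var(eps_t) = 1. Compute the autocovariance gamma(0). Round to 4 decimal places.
\gamma(0) = 1.0072

Multiply the model equation by X_{t-k} and take expectations. With theta_0 = psi_0 = 1 and psi_j the MA(infinity) weights, this gives
  gamma(k) - sum_i phi_i gamma(k-i) = c_k,
  c_k = sigma^2 * sum_{j=k..q} theta_j psi_{j-k}   (c_k = 0 for k > q),
using gamma(-m) = gamma(m).
psi-weights needed (psi_j = theta_j + sum_i phi_i psi_{j-i}):
  psi_1 = theta_1 + phi_1 = 0.121 + (-0.204) = -0.083
Right-hand sides:
  c_0 = sigma^2 (1 + theta_1 psi_1) = 1 * (1 + (0.121)(-0.083)) = 1 * 0.989957 = 0.989957
  c_1 = sigma^2 theta_1 = 1 * (0.121) = 0.121
  c_2 = 0
Equations for k = 0 and k = 1 (AR order 1):
  gamma(0) = phi_1 gamma(1) + c_0
  gamma(1) = phi_1 gamma(0) + c_1
Substituting the second into the first: gamma(0) (1 - phi_1^2) = c_0 + phi_1 c_1, so
  gamma(0) = (c_0 + phi_1 c_1) / (1 - phi_1^2) = (0.989957 + (-0.204)(0.121)) / (1 - (-0.204)^2) = 0.965273 / 0.958384 = 1.007188.
Therefore gamma(0) = 1.0072 (to 4 decimal places).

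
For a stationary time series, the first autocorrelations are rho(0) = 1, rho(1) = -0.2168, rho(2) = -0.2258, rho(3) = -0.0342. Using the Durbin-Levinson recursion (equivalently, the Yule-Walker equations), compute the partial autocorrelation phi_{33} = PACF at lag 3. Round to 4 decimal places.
\phi_{33} = -0.1820

The PACF at lag k is phi_{kk}, the last component of the solution
to the Yule-Walker system G_k phi = r_k where
  (G_k)_{ij} = rho(|i - j|), (r_k)_i = rho(i), i,j = 1..k.
Equivalently, Durbin-Levinson gives phi_{kk} iteratively:
  phi_{11} = rho(1)
  phi_{kk} = [rho(k) - sum_{j=1..k-1} phi_{k-1,j} rho(k-j)]
            / [1 - sum_{j=1..k-1} phi_{k-1,j} rho(j)],
  phi_{k,j} = phi_{k-1,j} - phi_{kk} phi_{k-1,k-j},  j = 1..k-1.
Step k = 1:
  phi_11 = rho(1) = -0.2168.
Step k = 2:
  phi_22 = [rho(2) - phi_11 rho(1)] / [1 - phi_11 rho(1)] = [-0.2258 - (-0.2168)(-0.2168)] / [1 - (-0.2168)(-0.2168)]
         = -0.27280224 / 0.95299776 = -0.286257.
  Update: phi_21 = phi_11 - phi_22 phi_11 = -0.2168 - (-0.286257)(-0.2168) = -0.278861.
Step k = 3:
  phi_33 = [rho(3) - phi_21 rho(2) - phi_22 rho(1)] / [1 - phi_21 rho(1) - phi_22 rho(2)]
    numerator   = -0.0342 - (-0.278861)(-0.2258) - (-0.286257)(-0.2168) = -0.15922721
    denominator = 1 - (-0.278861)(-0.2168) - (-0.286257)(-0.2258) = 0.87490622
  phi_33 = -0.15922721 / 0.87490622 = -0.182.
Therefore phi_{33} = -0.1820.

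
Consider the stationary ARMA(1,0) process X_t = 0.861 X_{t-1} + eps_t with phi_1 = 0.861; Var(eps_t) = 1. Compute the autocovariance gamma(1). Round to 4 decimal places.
\gamma(1) = 3.3284

Multiply the model equation by X_{t-k} and take expectations. With theta_0 = psi_0 = 1 and psi_j the MA(infinity) weights, this gives
  gamma(k) - sum_i phi_i gamma(k-i) = c_k,
  c_k = sigma^2 * sum_{j=k..q} theta_j psi_{j-k}   (c_k = 0 for k > q),
using gamma(-m) = gamma(m).
Pure AR (q = 0): c_0 = sigma^2 = 1, c_k = 0 for k >= 1.
Equations for k = 0 and k = 1 (AR order 1):
  gamma(0) = phi_1 gamma(1) + c_0
  gamma(1) = phi_1 gamma(0) + c_1
Substituting the second into the first: gamma(0) (1 - phi_1^2) = c_0 + phi_1 c_1, so
  gamma(0) = c_0 / (1 - phi_1^2) = 1 / (1 - (0.861)^2) = 1 / 0.258679 = 3.865795.
  gamma(1) = phi_1 gamma(0) = (0.861)(3.865795) = 3.32845.
Therefore gamma(1) = 3.3284 (to 4 decimal places).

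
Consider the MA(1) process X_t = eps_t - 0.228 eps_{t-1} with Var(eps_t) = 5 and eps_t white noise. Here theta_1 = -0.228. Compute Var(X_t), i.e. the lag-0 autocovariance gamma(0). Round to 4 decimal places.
\gamma(0) = 5.2599

For an MA(q) process X_t = eps_t + sum_i theta_i eps_{t-i} with
Var(eps_t) = sigma^2, the variance is
  gamma(0) = sigma^2 * (1 + sum_i theta_i^2).
  sum_i theta_i^2 = (-0.228)^2 = 0.051984.
  gamma(0) = 5 * (1 + 0.051984) = 5 * 1.051984 = 5.25992, which rounds to 5.2599.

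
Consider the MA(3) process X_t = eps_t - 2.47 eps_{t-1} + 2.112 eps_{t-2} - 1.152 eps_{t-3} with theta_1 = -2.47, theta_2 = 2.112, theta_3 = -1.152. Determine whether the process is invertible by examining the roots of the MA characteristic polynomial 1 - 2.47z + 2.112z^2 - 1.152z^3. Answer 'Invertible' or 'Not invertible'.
\text{Not invertible}

The MA(q) characteristic polynomial is P(z) = 1 - 2.47z + 2.112z^2 - 1.152z^3.
Invertibility requires all roots to lie outside the unit circle, i.e. |z| > 1 for every root.
Degree 3: look for a simple real root z0 first, then factor out (1 - z/z0) and solve the remaining quadratic.
Testing z0 = 0.625: P(0.625) = 1 + (-2.47)(0.625) + (2.112)(0.625)^2 + (-1.152)(0.625)^3
  = 1 + (-1.54375) + (0.825) + (-0.28125) = 0.  So z_0 = 0.625 is a root, |z_0| = 0.625.
Divide out the factor (1 - 1.6 z) = (1 - z/z0) (since 1/z0 = 1.6):
  P(z) = (1 - 1.6 z)(1 + (-0.87) z + (0.72) z^2)
  [check: z-coef -0.87 - (1.6) = -2.47; z^2-coef 0.72 - (1.6)(-0.87) = 2.112; z^3-coef -(1.6)(0.72) = -1.152.]
Remaining roots from the quadratic factor 1 + (-0.87) z + (0.72) z^2:
  Set 1 + (-0.87) z + (0.72) z^2 = 0, i.e. a z^2 + b z + c = 0 with a = 0.72, b = -0.87, c = 1.
  Discriminant D = b^2 - 4ac = (-0.87)^2 - 4*(0.72)*1 = 0.7569 - (2.88) = -2.1231.
  D < 0, so the roots are the complex-conjugate pair z = (-b +/- i sqrt(-D)) / (2a) = 0.6042 +/- 1.0119i.
  For a conjugate pair |z|^2 = z * conj(z) = (product of roots) = c/a = 1/(0.72) = 1.388889, so |z| = sqrt(1.388889) = 1.1785 for both roots.
Moduli of all roots: 0.6250, 1.1785, 1.1785.
All moduli strictly greater than 1? No.
Verdict: Not invertible.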